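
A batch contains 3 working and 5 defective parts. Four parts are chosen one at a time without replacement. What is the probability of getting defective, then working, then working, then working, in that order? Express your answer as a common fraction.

1/56

Each draw changes the counts, so multiply the conditional probabilities along the sequence:
P = 5/8 × 3/7 × 2/6 × 1/5 = 30/1680 = 1/56.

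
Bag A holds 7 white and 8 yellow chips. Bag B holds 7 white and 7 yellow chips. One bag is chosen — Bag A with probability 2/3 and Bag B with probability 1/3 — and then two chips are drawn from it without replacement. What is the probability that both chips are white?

41/195

From Bag A: P(both white) = (7/15)(6/14) = 1/5.
From Bag B: P(both white) = (7/14)(6/13) = 3/13.
Total probability = (2/3)(1/5) + (1/3)(3/13) = 41/195.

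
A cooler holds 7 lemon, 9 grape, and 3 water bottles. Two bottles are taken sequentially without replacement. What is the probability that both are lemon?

P(all lemon) = 7/19 × 6/18 = 42/342 = 7/57.

7/57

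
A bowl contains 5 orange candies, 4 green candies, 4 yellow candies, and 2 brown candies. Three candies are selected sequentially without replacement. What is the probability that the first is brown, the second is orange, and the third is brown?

Each draw changes the counts, so multiply the conditional probabilities along the sequence:
P = 2/15 × 5/14 × 1/13 = 10/2730 = 1/273.

1/273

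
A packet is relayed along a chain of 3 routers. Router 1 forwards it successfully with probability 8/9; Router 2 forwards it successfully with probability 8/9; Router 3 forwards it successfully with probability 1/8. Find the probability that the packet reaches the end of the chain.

Each stage is reached only if all earlier stages succeed, so
P = 8/9 × 8/9 × 1/8 = 64/648 = 8/81.

8/81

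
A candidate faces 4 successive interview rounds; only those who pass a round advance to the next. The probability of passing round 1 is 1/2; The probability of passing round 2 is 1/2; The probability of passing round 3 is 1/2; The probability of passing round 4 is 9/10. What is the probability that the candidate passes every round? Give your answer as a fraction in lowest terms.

Multiplying along the chain,
P = 1/2 × 1/2 × 1/2 × 9/10 = 9/80.

9/80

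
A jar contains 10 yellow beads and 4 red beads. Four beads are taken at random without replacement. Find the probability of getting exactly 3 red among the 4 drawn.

One ordering (red drawn first) has probability 4/14 × 3/13 × 2/12 × 10/11 = 240/24024 = 10/1001.
There are C(4,3) = 4 such orderings, each equally likely, so P = 4 × 10/1001 = 40/1001.

40/1001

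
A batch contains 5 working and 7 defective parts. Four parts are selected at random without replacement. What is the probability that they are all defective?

P(every draw is defective) = 7/12 × 6/11 × 5/10 × 4/9 = 840/11880 = 7/99.

7/99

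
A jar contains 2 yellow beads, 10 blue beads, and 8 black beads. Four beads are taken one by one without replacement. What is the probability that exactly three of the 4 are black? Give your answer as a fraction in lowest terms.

One ordering (black drawn first) has probability 8/20 × 7/19 × 6/18 × 12/17 = 4032/116280 = 56/1615.
There are C(4,3) = 4 such orderings, each equally likely, so P = 4 × 56/1615 = 224/1615.

224/1615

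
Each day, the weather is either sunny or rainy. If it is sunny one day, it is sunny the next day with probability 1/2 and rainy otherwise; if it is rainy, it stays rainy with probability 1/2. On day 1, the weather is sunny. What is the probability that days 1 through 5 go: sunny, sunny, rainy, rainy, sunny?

1/16

Day 1 is given. For each transition, use the conditional probability from the current state:
P(sunny | sunny) = 1/2; P(rainy | sunny) = 1/2; P(rainy | rainy) = 1/2; P(sunny | rainy) = 1/2.
P = 1/2 × 1/2 × 1/2 × 1/2 = 1/16.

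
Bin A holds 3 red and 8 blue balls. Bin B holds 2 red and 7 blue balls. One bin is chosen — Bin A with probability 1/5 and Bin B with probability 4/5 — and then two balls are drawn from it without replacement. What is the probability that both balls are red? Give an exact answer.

82/2475

From Bin A: P(both red) = (3/11)(2/10) = 3/55.
From Bin B: P(both red) = (2/9)(1/8) = 1/36.
Total probability = (1/5)(3/55) + (4/5)(1/36) = 82/2475.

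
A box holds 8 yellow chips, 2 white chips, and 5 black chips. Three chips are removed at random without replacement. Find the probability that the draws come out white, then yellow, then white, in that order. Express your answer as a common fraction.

Each draw changes the counts, so multiply the conditional probabilities along the sequence:
P = 2/15 × 8/14 × 1/13 = 16/2730 = 8/1365.

8/1365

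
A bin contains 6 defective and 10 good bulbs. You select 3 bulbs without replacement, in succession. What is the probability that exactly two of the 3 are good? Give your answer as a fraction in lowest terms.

27/56

One ordering (good drawn first) has probability 10/16 × 9/15 × 6/14 = 540/3360 = 9/56.
There are C(3,2) = 3 such orderings, each equally likely, so P = 3 × 9/56 = 27/56.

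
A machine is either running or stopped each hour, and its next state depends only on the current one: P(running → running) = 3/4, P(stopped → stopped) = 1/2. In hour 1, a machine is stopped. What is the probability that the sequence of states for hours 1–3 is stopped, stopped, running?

Hour 1 is given. For each transition, use the conditional probability from the current state:
P(stopped | stopped) = 1/2; P(running | stopped) = 1/2.
P = 1/2 × 1/2 = 1/4.

1/4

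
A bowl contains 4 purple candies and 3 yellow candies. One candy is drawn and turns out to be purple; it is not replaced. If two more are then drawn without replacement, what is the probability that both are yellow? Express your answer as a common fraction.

After the first draw, 3 of the remaining 6 candies are yellow.
P = 3/6 × 2/5 = 6/30 = 1/5.

1/5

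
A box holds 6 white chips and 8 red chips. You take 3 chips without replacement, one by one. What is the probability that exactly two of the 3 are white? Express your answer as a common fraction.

One ordering (white drawn first) has probability 6/14 × 5/13 × 8/12 = 240/2184 = 10/91.
There are C(3,2) = 3 such orderings, each equally likely, so P = 3 × 10/91 = 30/91.

30/91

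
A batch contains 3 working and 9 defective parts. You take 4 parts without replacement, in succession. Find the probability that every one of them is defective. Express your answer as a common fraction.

14/55

P(every draw is defective) = 9/12 × 8/11 × 7/10 × 6/9 = 3024/11880 = 14/55.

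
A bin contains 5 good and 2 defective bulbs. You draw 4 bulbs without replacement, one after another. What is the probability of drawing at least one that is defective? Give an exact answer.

6/7

P(no defective) = 5/7 × 4/6 × 3/5 × 2/4 = 120/840 = 1/7.
P(at least one) = 1 − 1/7 = 6/7.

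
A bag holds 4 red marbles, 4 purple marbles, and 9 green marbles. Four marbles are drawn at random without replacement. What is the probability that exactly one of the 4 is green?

18/85

One ordering (green drawn first) has probability 9/17 × 8/16 × 7/15 × 6/14 = 3024/57120 = 9/170.
There are C(4,1) = 4 such orderings, each equally likely, so P = 4 × 9/170 = 18/85.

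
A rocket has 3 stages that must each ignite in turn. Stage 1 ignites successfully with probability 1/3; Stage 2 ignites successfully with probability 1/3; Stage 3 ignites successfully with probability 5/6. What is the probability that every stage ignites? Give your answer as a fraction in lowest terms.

Multiplying along the chain,
P = 1/3 × 1/3 × 5/6 = 5/54.

5/54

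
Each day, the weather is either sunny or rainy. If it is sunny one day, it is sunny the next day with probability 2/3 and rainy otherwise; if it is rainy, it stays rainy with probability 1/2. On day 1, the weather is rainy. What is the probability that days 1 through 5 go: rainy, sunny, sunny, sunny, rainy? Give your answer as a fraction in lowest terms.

Day 1 is given. For each transition, use the conditional probability from the current state:
P(sunny | rainy) = 1/2; P(sunny | sunny) = 2/3; P(sunny | sunny) = 2/3; P(rainy | sunny) = 1/3.
P = 1/2 × 2/3 × 2/3 × 1/3 = 4/54 = 2/27.

2/27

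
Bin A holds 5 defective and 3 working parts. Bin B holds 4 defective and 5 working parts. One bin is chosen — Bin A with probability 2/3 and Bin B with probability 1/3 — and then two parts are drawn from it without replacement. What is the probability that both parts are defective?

37/126

From Bin A: P(both defective) = (5/8)(4/7) = 5/14.
From Bin B: P(both defective) = (4/9)(3/8) = 1/6.
Total probability = (2/3)(5/14) + (1/3)(1/6) = 37/126.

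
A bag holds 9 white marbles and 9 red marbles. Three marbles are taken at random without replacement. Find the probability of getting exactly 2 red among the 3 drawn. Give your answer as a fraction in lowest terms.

27/68

One ordering (red drawn first) has probability 9/18 × 8/17 × 9/16 = 648/4896 = 9/68.
There are C(3,2) = 3 such orderings, each equally likely, so P = 3 × 9/68 = 27/68.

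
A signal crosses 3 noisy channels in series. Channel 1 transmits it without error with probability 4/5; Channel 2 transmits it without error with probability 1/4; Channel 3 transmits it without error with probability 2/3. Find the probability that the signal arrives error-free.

Each stage is reached only if all earlier stages succeed, so
P = 4/5 × 1/4 × 2/3 = 8/60 = 2/15.

2/15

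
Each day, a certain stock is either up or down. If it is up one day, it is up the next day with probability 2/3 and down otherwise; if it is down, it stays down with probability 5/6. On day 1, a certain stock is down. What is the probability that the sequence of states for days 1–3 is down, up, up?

Day 1 is given. For each transition, use the conditional probability from the current state:
P(up | down) = 1/6; P(up | up) = 2/3.
P = 1/6 × 2/3 = 2/18 = 1/9.

1/9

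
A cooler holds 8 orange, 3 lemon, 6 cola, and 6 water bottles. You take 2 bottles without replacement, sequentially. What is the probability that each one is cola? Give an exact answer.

P = 6/23 × 5/22 = 30/506 = 15/253.

15/253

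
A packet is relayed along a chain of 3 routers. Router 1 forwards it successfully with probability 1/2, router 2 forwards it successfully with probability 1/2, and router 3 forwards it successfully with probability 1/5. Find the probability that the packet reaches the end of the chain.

1/20

Each stage is reached only if all earlier stages succeed, so
P = 1/2 × 1/2 × 1/5 = 1/20.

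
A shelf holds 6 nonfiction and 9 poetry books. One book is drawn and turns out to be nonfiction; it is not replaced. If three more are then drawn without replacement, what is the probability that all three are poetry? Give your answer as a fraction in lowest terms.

3/13

With the first book removed, 9 poetry remain out of 14.
P = 9/14 × 8/13 × 7/12 = 504/2184 = 3/13.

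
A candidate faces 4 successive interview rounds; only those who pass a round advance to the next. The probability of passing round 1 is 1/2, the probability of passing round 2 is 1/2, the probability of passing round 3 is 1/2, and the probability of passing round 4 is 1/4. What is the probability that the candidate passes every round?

The events are sequential, so multiply the conditional probabilities:
P = 1/2 × 1/2 × 1/2 × 1/4 = 1/32.

1/32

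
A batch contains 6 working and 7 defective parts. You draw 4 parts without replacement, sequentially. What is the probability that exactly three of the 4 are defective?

One ordering (defective drawn first) has probability 7/13 × 6/12 × 5/11 × 6/10 = 1260/17160 = 21/286.
There are C(4,3) = 4 such orderings, each equally likely, so P = 4 × 21/286 = 42/143.

42/143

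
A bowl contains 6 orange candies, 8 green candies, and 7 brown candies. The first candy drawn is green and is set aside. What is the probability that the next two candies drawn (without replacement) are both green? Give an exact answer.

After the first draw, 7 of the remaining 20 candies are green.
P = 7/20 × 6/19 = 42/380 = 21/190.

21/190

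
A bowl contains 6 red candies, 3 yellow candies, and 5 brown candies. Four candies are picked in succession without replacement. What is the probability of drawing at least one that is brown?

P(no brown) = 9/14 × 8/13 × 7/12 × 6/11 = 3024/24024 = 18/143.
P(at least one) = 1 − 18/143 = 125/143.

125/143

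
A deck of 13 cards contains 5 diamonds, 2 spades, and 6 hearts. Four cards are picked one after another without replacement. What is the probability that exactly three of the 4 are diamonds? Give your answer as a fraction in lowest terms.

One ordering (diamonds drawn first) has probability 5/13 × 4/12 × 3/11 × 8/10 = 480/17160 = 4/143.
There are C(4,3) = 4 such orderings, each equally likely, so P = 4 × 4/143 = 16/143.

16/143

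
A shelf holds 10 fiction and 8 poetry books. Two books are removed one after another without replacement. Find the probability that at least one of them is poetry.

P(no poetry) = 10/18 × 9/17 = 90/306 = 5/17.
P(at least one) = 1 − 5/17 = 12/17.

12/17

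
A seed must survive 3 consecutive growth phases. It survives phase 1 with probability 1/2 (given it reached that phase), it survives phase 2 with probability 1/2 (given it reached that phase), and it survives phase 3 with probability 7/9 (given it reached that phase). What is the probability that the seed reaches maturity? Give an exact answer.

7/36

The events are sequential, so multiply the conditional probabilities:
P = 1/2 × 1/2 × 7/9 = 7/36.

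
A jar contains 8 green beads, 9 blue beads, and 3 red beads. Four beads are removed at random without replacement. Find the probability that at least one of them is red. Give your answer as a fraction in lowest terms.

29/57

P(no red) = 17/20 × 16/19 × 15/18 × 14/17 = 57120/116280 = 28/57.
P(at least one) = 1 − 28/57 = 29/57.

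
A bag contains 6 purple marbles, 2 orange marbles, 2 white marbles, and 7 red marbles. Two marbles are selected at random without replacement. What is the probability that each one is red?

21/136

P(all red) = 7/17 × 6/16 = 42/272 = 21/136.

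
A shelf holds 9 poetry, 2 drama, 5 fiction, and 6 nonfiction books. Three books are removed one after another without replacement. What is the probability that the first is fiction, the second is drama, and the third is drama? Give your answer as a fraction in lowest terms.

Each draw changes the counts, so multiply the conditional probabilities along the sequence:
P = 5/22 × 2/21 × 1/20 = 10/9240 = 1/924.

1/924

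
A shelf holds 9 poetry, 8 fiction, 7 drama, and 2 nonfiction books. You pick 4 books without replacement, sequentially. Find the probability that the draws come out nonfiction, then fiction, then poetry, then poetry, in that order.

Chain rule:
P = 2/26 × 8/25 × 9/24 × 8/23 = 1152/358800 = 24/7475.

24/7475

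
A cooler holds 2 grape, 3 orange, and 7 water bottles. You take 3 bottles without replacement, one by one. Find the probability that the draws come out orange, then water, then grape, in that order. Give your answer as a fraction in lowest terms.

Each draw changes the counts, so multiply the conditional probabilities along the sequence:
P = 3/12 × 7/11 × 2/10 = 42/1320 = 7/220.

7/220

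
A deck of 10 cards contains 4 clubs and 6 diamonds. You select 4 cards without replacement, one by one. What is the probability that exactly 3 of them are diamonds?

One ordering (diamonds drawn first) has probability 6/10 × 5/9 × 4/8 × 4/7 = 480/5040 = 2/21.
There are C(4,3) = 4 such orderings, each equally likely, so P = 4 × 2/21 = 8/21.

8/21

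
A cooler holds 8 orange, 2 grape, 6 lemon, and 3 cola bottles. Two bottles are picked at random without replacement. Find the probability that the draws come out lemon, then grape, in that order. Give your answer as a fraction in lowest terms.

2/57

Chain rule:
P = 6/19 × 2/18 = 12/342 = 2/57.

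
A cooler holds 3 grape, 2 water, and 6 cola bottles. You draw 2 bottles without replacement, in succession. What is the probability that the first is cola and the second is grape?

Multiply the probability of each draw given the previous ones:
P = 6/11 × 3/10 = 18/110 = 9/55.

9/55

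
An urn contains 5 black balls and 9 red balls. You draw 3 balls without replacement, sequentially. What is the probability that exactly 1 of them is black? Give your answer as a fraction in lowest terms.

45/91

One ordering (black drawn first) has probability 5/14 × 9/13 × 8/12 = 360/2184 = 15/91.
There are C(3,1) = 3 such orderings, each equally likely, so P = 3 × 15/91 = 45/91.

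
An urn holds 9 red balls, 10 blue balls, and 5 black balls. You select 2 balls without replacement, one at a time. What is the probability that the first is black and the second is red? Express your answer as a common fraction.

15/184

Each draw changes the counts, so multiply the conditional probabilities along the sequence:
P = 5/24 × 9/23 = 45/552 = 15/184.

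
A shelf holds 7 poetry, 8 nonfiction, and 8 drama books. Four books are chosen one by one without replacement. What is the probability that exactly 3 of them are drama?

One ordering (drama drawn first) has probability 8/23 × 7/22 × 6/21 × 15/20 = 5040/212520 = 6/253.
There are C(4,3) = 4 such orderings, each equally likely, so P = 4 × 6/253 = 24/253.

24/253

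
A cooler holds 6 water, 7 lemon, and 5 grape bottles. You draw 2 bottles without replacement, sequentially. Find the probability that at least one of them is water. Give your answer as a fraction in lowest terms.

29/51

P(no water) = 12/18 × 11/17 = 132/306 = 22/51.
P(at least one) = 1 − 22/51 = 29/51.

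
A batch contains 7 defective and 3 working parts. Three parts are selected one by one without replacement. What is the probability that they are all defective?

P = 7/10 × 6/9 × 5/8 = 210/720 = 7/24.

7/24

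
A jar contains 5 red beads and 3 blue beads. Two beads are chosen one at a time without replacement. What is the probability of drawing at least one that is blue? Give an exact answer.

9/14

P(no blue) = 5/8 × 4/7 = 20/56 = 5/14.
P(at least one) = 1 − 5/14 = 9/14.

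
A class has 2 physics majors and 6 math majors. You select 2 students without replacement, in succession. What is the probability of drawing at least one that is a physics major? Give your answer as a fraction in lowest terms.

13/28

P(no physics majors) = 6/8 × 5/7 = 30/56 = 15/28.
P(at least one) = 1 − 15/28 = 13/28.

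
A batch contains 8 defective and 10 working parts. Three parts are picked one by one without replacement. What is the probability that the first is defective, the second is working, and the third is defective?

Chain rule:
P = 8/18 × 10/17 × 7/16 = 560/4896 = 35/306.

35/306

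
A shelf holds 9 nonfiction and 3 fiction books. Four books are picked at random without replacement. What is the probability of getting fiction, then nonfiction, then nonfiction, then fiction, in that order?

2/55

Chain rule:
P = 3/12 × 9/11 × 8/10 × 2/9 = 432/11880 = 2/55.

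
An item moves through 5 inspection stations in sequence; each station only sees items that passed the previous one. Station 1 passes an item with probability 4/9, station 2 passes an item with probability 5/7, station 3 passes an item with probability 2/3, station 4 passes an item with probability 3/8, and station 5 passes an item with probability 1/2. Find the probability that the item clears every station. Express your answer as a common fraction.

Multiplying along the chain,
P = 4/9 × 5/7 × 2/3 × 3/8 × 1/2 = 120/3024 = 5/126.

5/126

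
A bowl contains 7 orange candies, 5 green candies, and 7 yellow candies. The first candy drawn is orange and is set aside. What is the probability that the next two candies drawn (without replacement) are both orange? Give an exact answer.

After the first draw, 6 of the remaining 18 candies are orange.
P = 6/18 × 5/17 = 30/306 = 5/51.

5/51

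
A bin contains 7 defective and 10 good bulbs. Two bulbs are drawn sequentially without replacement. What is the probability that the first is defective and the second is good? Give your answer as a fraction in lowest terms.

35/136

Multiply the probability of each draw given the previous ones:
P = 7/17 × 10/16 = 70/272 = 35/136.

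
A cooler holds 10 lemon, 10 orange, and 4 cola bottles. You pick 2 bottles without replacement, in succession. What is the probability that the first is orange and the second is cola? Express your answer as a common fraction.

Each draw changes the counts, so multiply the conditional probabilities along the sequence:
P = 10/24 × 4/23 = 40/552 = 5/69.

5/69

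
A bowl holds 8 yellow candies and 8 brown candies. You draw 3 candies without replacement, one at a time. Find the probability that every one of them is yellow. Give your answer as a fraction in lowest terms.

1/10

P(every draw is yellow) = 8/16 × 7/15 × 6/14 = 336/3360 = 1/10.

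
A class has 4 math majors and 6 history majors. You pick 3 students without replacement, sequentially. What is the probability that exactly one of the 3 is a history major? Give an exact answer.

3/10

One ordering (a history major drawn first) has probability 6/10 × 4/9 × 3/8 = 72/720 = 1/10.
There are C(3,1) = 3 such orderings, each equally likely, so P = 3 × 1/10 = 3/10.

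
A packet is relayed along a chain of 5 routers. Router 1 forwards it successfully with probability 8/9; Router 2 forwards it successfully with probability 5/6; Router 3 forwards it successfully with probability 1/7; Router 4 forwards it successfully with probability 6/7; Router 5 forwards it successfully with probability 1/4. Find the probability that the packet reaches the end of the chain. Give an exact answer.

Multiplying along the chain,
P = 8/9 × 5/6 × 1/7 × 6/7 × 1/4 = 240/10584 = 10/441.

10/441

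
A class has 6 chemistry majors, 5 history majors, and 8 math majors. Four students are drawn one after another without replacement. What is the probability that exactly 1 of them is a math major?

One ordering (a math major drawn first) has probability 8/19 × 11/18 × 10/17 × 9/16 = 7920/93024 = 55/646.
There are C(4,1) = 4 such orderings, each equally likely, so P = 4 × 55/646 = 110/323.

110/323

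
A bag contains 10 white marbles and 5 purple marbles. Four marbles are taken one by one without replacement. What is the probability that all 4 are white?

P = 10/15 × 9/14 × 8/13 × 7/12 = 5040/32760 = 2/13.

2/13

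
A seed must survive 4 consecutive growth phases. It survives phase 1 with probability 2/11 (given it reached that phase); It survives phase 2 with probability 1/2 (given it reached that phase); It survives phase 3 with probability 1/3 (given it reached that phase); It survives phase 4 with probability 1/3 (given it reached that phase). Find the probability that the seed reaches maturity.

1/99

Multiplying along the chain,
P = 2/11 × 1/2 × 1/3 × 1/3 = 2/198 = 1/99.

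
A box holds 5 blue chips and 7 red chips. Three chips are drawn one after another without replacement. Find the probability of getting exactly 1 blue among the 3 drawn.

21/44

One ordering (blue drawn first) has probability 5/12 × 7/11 × 6/10 = 210/1320 = 7/44.
There are C(3,1) = 3 such orderings, each equally likely, so P = 3 × 7/44 = 21/44.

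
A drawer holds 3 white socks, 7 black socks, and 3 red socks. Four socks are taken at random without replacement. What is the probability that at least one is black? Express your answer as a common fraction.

P(no black) = 6/13 × 5/12 × 4/11 × 3/10 = 360/17160 = 3/143.
P(at least one) = 1 − 3/143 = 140/143.

140/143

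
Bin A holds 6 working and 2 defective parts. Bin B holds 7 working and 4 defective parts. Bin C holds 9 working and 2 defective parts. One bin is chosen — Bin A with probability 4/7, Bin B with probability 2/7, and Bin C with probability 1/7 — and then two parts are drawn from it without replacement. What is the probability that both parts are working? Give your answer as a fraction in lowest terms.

From Bin A: P(both working) = (6/8)(5/7) = 15/28.
From Bin B: P(both working) = (7/11)(6/10) = 21/55.
From Bin C: P(both working) = (9/11)(8/10) = 36/55.
Total probability = (4/7)(15/28) + (2/7)(21/55) + (1/7)(36/55) = 1371/2695.

1371/2695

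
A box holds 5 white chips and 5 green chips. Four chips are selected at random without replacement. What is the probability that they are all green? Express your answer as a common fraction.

P = 5/10 × 4/9 × 3/8 × 2/7 = 120/5040 = 1/42.

1/42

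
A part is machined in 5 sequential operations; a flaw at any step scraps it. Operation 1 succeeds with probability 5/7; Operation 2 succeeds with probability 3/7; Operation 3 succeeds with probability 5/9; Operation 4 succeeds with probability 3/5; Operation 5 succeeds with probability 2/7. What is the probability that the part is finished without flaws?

10/343

The events are sequential, so multiply the conditional probabilities:
P = 5/7 × 3/7 × 5/9 × 3/5 × 2/7 = 450/15435 = 10/343.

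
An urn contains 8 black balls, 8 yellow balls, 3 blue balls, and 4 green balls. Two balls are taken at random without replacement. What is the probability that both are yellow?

28/253

P = 8/23 × 7/22 = 56/506 = 28/253.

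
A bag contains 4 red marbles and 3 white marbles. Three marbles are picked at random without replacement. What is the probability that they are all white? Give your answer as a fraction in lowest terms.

1/35

P(all white) = 3/7 × 2/6 × 1/5 = 6/210 = 1/35.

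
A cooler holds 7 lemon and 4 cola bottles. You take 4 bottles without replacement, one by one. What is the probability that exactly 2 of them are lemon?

One ordering (lemon drawn first) has probability 7/11 × 6/10 × 4/9 × 3/8 = 504/7920 = 7/110.
There are C(4,2) = 6 such orderings, each equally likely, so P = 6 × 7/110 = 21/55.

21/55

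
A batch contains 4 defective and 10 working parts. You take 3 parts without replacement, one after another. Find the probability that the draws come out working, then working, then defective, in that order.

Multiply the probability of each draw given the previous ones:
P = 10/14 × 9/13 × 4/12 = 360/2184 = 15/91.

15/91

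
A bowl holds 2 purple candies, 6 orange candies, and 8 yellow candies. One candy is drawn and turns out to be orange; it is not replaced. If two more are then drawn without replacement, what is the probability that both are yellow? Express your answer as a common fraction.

With the first candy removed, 8 yellow remain out of 15.
P = 8/15 × 7/14 = 56/210 = 4/15.

4/15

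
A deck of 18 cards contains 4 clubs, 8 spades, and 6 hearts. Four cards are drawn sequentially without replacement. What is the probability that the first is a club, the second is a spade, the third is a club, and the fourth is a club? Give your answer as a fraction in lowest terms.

2/765

Chain rule:
P = 4/18 × 8/17 × 3/16 × 2/15 = 192/73440 = 2/765.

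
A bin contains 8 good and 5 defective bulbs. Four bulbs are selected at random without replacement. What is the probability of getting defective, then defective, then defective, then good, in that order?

Each draw changes the counts, so multiply the conditional probabilities along the sequence:
P = 5/13 × 4/12 × 3/11 × 8/10 = 480/17160 = 4/143.

4/143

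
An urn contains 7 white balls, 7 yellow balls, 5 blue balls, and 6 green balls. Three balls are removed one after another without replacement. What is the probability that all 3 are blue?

1/230

P(every draw is blue) = 5/25 × 4/24 × 3/23 = 60/13800 = 1/230.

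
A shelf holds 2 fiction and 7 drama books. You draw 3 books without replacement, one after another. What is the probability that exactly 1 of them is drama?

One ordering (drama drawn first) has probability 7/9 × 2/8 × 1/7 = 14/504 = 1/36.
There are C(3,1) = 3 such orderings, each equally likely, so P = 3 × 1/36 = 1/12.

1/12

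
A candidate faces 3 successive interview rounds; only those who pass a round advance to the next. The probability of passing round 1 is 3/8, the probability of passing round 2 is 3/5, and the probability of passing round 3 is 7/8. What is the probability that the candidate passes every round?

Multiplying along the chain,
P = 3/8 × 3/5 × 7/8 = 63/320.

63/320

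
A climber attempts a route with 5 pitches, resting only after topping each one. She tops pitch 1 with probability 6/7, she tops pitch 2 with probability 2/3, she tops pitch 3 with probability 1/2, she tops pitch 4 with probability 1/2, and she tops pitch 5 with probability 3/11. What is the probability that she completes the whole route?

3/77

Each stage is reached only if all earlier stages succeed, so
P = 6/7 × 2/3 × 1/2 × 1/2 × 3/11 = 36/924 = 3/77.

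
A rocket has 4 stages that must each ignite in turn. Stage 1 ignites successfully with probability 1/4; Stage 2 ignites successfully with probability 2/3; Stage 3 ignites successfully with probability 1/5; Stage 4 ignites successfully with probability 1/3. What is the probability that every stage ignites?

1/90

The events are sequential, so multiply the conditional probabilities:
P = 1/4 × 2/3 × 1/5 × 1/3 = 2/180 = 1/90.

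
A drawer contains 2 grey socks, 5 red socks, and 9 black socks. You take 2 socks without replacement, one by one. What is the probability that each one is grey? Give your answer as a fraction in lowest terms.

1/120

P(all grey) = 2/16 × 1/15 = 2/240 = 1/120.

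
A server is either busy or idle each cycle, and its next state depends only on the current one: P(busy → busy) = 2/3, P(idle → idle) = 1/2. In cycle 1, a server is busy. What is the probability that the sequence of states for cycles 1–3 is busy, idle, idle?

Cycle 1 is given. For each transition, use the conditional probability from the current state:
P(idle | busy) = 1/3; P(idle | idle) = 1/2.
P = 1/3 × 1/2 = 1/6.

1/6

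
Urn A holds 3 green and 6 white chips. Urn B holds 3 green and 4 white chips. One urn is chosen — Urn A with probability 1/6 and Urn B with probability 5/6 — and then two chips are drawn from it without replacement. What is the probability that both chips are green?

67/504

From Urn A: P(both green) = (3/9)(2/8) = 1/12.
From Urn B: P(both green) = (3/7)(2/6) = 1/7.
Total probability = (1/6)(1/12) + (5/6)(1/7) = 67/504.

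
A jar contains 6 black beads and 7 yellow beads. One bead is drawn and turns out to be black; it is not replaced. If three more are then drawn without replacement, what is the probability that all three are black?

With the first bead removed, 5 black remain out of 12.
P = 5/12 × 4/11 × 3/10 = 60/1320 = 1/22.

1/22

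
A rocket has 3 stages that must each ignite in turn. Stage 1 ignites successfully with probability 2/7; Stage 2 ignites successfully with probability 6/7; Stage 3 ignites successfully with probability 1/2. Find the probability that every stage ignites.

6/49

Each stage is reached only if all earlier stages succeed, so
P = 2/7 × 6/7 × 1/2 = 12/98 = 6/49.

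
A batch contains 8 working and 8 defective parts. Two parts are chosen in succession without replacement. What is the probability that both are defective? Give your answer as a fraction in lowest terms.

P(all defective) = 8/16 × 7/15 = 56/240 = 7/30.

7/30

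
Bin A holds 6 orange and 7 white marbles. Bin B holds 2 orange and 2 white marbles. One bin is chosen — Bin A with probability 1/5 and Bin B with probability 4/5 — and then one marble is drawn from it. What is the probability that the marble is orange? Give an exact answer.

32/65

From Bin A: P(orange) = 6/13.
From Bin B: P(orange) = 2/4.
Total probability = (1/5)(6/13) + (4/5)(2/4) = 32/65.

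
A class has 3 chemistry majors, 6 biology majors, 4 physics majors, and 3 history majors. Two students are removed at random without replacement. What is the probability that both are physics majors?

P(all physics majors) = 4/16 × 3/15 = 12/240 = 1/20.

1/20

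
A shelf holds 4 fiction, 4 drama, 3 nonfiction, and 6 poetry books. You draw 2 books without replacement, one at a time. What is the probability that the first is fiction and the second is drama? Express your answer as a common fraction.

Multiply the probability of each draw given the previous ones:
P = 4/17 × 4/16 = 16/272 = 1/17.

1/17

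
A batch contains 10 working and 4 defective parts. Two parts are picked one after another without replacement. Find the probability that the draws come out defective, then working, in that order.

20/91

Chain rule:
P = 4/14 × 10/13 = 40/182 = 20/91.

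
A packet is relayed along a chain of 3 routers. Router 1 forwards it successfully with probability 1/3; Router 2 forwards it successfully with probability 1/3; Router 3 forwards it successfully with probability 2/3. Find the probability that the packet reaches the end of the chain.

Multiplying along the chain,
P = 1/3 × 1/3 × 2/3 = 2/27.

2/27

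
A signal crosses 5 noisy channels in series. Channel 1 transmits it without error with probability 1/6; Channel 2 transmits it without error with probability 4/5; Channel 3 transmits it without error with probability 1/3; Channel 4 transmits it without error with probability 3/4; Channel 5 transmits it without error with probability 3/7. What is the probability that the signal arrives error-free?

Multiplying along the chain,
P = 1/6 × 4/5 × 1/3 × 3/4 × 3/7 = 36/2520 = 1/70.

1/70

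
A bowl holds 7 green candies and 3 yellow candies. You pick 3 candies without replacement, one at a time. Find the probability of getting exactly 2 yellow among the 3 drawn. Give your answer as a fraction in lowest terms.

7/40

One ordering (yellow drawn first) has probability 3/10 × 2/9 × 7/8 = 42/720 = 7/120.
There are C(3,2) = 3 such orderings, each equally likely, so P = 3 × 7/120 = 7/40.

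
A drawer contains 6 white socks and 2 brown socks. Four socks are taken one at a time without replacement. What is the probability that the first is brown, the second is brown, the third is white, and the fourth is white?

1/28

Each draw changes the counts, so multiply the conditional probabilities along the sequence:
P = 2/8 × 1/7 × 6/6 × 5/5 = 60/1680 = 1/28.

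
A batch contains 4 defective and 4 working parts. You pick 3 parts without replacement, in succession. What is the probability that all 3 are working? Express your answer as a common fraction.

P(all working) = 4/8 × 3/7 × 2/6 = 24/336 = 1/14.

1/14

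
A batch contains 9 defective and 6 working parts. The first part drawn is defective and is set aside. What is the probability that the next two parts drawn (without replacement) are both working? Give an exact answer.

15/91

With the first part removed, 6 working remain out of 14.
P = 6/14 × 5/13 = 30/182 = 15/91.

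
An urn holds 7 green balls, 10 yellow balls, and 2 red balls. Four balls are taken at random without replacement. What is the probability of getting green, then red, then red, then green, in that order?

7/7752

Multiply the probability of each draw given the previous ones:
P = 7/19 × 2/18 × 1/17 × 6/16 = 84/93024 = 7/7752.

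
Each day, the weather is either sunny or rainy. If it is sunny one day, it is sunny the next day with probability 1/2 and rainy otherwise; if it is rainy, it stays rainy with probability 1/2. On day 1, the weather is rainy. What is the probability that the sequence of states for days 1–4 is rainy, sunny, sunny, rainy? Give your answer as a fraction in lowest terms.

Day 1 is given. For each transition, use the conditional probability from the current state:
P(sunny | rainy) = 1/2; P(sunny | sunny) = 1/2; P(rainy | sunny) = 1/2.
P = 1/2 × 1/2 × 1/2 = 1/8.

1/8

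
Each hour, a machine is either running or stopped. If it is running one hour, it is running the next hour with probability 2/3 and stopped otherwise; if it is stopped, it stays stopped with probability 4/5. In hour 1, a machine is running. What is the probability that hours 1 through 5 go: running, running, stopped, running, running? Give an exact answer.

4/135

Hour 1 is given. For each transition, use the conditional probability from the current state:
P(running | running) = 2/3; P(stopped | running) = 1/3; P(running | stopped) = 1/5; P(running | running) = 2/3.
P = 2/3 × 1/3 × 1/5 × 2/3 = 4/135.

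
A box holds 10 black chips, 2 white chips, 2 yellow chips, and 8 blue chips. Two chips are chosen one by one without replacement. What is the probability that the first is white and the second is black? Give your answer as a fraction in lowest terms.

Multiply the probability of each draw given the previous ones:
P = 2/22 × 10/21 = 20/462 = 10/231.

10/231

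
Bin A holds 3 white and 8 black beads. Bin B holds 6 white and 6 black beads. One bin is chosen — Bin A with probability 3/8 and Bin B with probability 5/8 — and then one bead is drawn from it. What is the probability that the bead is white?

73/176

From Bin A: P(white) = 3/11.
From Bin B: P(white) = 6/12.
Total probability = (3/8)(3/11) + (5/8)(6/12) = 73/176.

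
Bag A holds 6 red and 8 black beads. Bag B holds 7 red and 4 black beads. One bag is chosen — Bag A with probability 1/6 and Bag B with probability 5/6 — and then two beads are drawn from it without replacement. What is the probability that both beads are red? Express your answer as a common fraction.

From Bag A: P(both red) = (6/14)(5/13) = 15/91.
From Bag B: P(both red) = (7/11)(6/10) = 21/55.
Total probability = (1/6)(15/91) + (5/6)(21/55) = 346/1001.

346/1001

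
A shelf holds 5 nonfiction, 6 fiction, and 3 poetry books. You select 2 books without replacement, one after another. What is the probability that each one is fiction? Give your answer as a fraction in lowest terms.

15/91

P(all fiction) = 6/14 × 5/13 = 30/182 = 15/91.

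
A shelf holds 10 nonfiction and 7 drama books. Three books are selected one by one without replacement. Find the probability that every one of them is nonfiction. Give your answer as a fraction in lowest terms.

P(every draw is nonfiction) = 10/17 × 9/16 × 8/15 = 720/4080 = 3/17.

3/17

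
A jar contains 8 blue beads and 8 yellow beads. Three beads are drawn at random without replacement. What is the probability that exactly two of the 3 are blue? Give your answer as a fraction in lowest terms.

2/5

One ordering (blue drawn first) has probability 8/16 × 7/15 × 8/14 = 448/3360 = 2/15.
There are C(3,2) = 3 such orderings, each equally likely, so P = 3 × 2/15 = 2/5.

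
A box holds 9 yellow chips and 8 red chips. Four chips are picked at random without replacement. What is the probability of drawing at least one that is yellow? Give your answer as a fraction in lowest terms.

33/34

P(no yellow) = 8/17 × 7/16 × 6/15 × 5/14 = 1680/57120 = 1/34.
P(at least one) = 1 − 1/34 = 33/34.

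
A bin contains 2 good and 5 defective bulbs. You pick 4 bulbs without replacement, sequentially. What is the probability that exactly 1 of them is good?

4/7

One ordering (good drawn first) has probability 2/7 × 5/6 × 4/5 × 3/4 = 120/840 = 1/7.
There are C(4,1) = 4 such orderings, each equally likely, so P = 4 × 1/7 = 4/7.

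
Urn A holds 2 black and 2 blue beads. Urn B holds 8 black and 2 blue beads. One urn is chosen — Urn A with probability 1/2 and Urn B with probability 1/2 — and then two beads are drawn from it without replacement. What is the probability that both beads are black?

71/180

From Urn A: P(both black) = (2/4)(1/3) = 1/6.
From Urn B: P(both black) = (8/10)(7/9) = 28/45.
Total probability = (1/2)(1/6) + (1/2)(28/45) = 71/180.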